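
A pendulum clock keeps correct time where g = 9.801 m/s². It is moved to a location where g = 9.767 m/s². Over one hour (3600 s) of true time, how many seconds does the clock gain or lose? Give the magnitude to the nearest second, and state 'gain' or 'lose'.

lose 6 s

The clock's period scales as T ∝ 1/√g, so T'/T = √(9.801/9.767) = 1.00174.
In 3600 s of true time the clock registers 3600/1.00174 = 3593.8 s, so it loses 6 s.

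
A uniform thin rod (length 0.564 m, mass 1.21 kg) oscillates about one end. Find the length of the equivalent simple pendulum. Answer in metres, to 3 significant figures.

0.376 m

The equivalent simple-pendulum length is L_eq = I/(md), where I is about the pivot and d = 0.2820 m.
I_cm = (1/12)mL² = 0.03207 kg·m², so I = I_cm + md² = 0.03207 + 0.09622 = 0.1283 kg·m².
L_eq = 0.1283/(1.21 × 0.2820) = 0.376 m.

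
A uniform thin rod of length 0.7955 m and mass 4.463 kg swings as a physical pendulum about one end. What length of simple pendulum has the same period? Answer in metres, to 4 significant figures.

0.5303 m

The equivalent simple-pendulum length is L_eq = I/(md), where I is about the pivot and d = 0.39775 m.
I_cm = (1/12)mL² = 0.23536 kg·m², so I = I_cm + md² = 0.23536 + 0.70607 = 0.94143 kg·m².
L_eq = 0.94143/(4.463 × 0.39775) = 0.5303 m.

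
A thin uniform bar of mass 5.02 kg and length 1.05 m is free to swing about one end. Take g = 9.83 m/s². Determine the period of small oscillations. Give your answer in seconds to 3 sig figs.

For a physical pendulum T = 2π√(I/(mgd)), with d = 0.5250 m from pivot to centre of mass.
I_cm = mL²/12 = 5.02 × 1.05²/12 = 0.4612 kg·m²; I = I_cm + md² = 0.4612 + 5.02 × 0.5250² = 1.845 kg·m².
T = 2π√(1.845/(5.02 × 9.83 × 0.5250)) = 1.68 s.

1.68 s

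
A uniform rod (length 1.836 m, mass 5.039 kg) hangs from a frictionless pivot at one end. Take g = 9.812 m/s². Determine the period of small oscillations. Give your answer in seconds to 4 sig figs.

For a physical pendulum T = 2π√(I/(mgd)), with d = 0.91800 m from pivot to centre of mass.
I_cm = mL²/12 = 5.039 × 1.836²/12 = 1.4155 kg·m²; I = I_cm + md² = 1.4155 + 5.039 × 0.91800² = 5.6620 kg·m².
T = 2π√(5.6620/(5.039 × 9.812 × 0.91800)) = 2.219 s.

2.219 s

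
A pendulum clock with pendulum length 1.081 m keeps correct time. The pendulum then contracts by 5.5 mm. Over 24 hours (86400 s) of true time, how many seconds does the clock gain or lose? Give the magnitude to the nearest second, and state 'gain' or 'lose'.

gain 221 s

T ∝ √L, so T'/T = √(1.07550/1.081) = 0.997453.
In 86400 s of true time the clock registers 86400/0.997453 = 86620.6 s, so it gains 221 s.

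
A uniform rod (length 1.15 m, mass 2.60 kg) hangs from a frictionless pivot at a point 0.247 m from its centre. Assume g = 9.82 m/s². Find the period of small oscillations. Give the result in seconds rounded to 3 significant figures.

1.67 s

For a physical pendulum T = 2π√(I/(mgd)), with d = 0.2470 m from pivot to centre of mass.
I_cm = mL²/12 = 2.60 × 1.15²/12 = 0.2865 kg·m²; I = I_cm + md² = 0.2865 + 2.60 × 0.2470² = 0.4452 kg·m².
T = 2π√(0.4452/(2.60 × 9.82 × 0.2470)) = 1.67 s.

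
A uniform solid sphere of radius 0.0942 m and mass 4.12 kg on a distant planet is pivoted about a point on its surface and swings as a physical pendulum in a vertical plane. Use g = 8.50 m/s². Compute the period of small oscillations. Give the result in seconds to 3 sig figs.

0.783 s

I_cm = (2/5)mr² = 0.01462 kg·m². The pivot is at distance d = 0.0942 m from the centre of mass.
By the parallel-axis theorem, I = I_cm + md² = 0.01462 + 0.03656 = 0.05118 kg·m².
T = 2π√(I/(mgd)) = 2π√(0.05118/(4.12 × 8.50 × 0.0942)) = 0.783 s.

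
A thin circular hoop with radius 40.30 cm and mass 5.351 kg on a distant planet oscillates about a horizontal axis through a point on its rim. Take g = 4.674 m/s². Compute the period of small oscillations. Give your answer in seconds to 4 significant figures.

I_cm = mr² = 0.86905 kg·m². The pivot is at distance d = 0.4030 m from the centre of mass.
By the parallel-axis theorem, I = I_cm + md² = 0.86905 + 0.86905 = 1.7381 kg·m².
T = 2π√(I/(mgd)) = 2π√(1.7381/(5.351 × 4.674 × 0.4030)) = 2.609 s.

2.609 s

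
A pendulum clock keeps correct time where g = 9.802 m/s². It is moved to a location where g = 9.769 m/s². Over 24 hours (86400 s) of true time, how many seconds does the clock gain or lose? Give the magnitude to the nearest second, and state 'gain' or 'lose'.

lose 146 s

The clock's period scales as T ∝ 1/√g, so T'/T = √(9.802/9.769) = 1.00169.
In 86400 s of true time the clock registers 86400/1.00169 = 86254.4 s, so it loses 146 s.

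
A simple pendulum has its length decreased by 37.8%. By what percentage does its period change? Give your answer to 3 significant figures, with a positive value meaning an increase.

T ∝ √L, so T'/T = √(0.6220) = 0.7887.
Percentage change in T = (0.7887 − 1) × 100% = -21.1%.

-21.1%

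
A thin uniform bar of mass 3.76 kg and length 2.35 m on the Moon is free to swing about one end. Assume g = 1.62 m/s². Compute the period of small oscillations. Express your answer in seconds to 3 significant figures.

For a physical pendulum T = 2π√(I/(mgd)), with d = 1.175 m from pivot to centre of mass.
I_cm = mL²/12 = 3.76 × 2.35²/12 = 1.730 kg·m²; I = I_cm + md² = 1.730 + 3.76 × 1.175² = 6.922 kg·m².
T = 2π√(6.922/(3.76 × 1.62 × 1.175)) = 6.18 s.

6.18 s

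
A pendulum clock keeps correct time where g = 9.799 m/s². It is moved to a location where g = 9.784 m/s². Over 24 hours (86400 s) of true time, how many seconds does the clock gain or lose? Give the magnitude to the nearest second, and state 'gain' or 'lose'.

lose 66 s

The clock's period scales as T ∝ 1/√g, so T'/T = √(9.799/9.784) = 1.00077.
In 86400 s of true time the clock registers 86400/1.00077 = 86333.8 s, so it loses 66 s.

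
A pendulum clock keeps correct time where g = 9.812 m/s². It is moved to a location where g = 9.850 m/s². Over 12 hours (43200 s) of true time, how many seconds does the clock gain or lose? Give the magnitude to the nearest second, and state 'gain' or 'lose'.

gain 84 s

The clock's period scales as T ∝ 1/√g, so T'/T = √(9.812/9.850) = 0.998069.
In 43200 s of true time the clock registers 43200/0.998069 = 43283.6 s, so it gains 84 s.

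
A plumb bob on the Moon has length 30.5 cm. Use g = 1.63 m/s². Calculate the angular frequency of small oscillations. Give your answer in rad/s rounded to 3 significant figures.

ω = √(g/L) = √(1.63/0.305) = 2.31 rad/s.

2.31 rad/s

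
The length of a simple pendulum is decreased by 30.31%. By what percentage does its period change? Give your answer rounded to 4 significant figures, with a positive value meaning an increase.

-16.52%

T ∝ √L, so T'/T = √(0.69690) = 0.83481.
Percentage change in T = (0.83481 − 1) × 100% = -16.52%.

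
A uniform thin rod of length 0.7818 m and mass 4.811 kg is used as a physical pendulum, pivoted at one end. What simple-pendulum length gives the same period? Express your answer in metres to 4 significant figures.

The equivalent simple-pendulum length is L_eq = I/(md), where I is about the pivot and d = 0.39090 m.
I_cm = (1/12)mL² = 0.24504 kg·m², so I = I_cm + md² = 0.24504 + 0.73513 = 0.98018 kg·m².
L_eq = 0.98018/(4.811 × 0.39090) = 0.5212 m.

0.5212 m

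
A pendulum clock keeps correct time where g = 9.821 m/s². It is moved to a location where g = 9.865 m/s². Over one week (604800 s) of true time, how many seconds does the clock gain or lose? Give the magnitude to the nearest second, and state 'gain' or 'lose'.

gain 1353 s

The clock's period scales as T ∝ 1/√g, so T'/T = √(9.821/9.865) = 0.997767.
In 604800 s of true time the clock registers 604800/0.997767 = 606153.3 s, so it gains 1353 s.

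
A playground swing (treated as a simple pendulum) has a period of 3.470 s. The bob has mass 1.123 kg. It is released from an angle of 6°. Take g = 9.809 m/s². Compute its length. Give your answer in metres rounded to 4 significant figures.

From T = 2π√(L/g), L = gT²/(4π²) = 9.809 × 3.4700²/(4π²) = 2.992 m.

2.992 m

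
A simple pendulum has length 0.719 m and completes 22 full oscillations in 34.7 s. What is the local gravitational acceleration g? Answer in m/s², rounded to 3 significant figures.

T = 34.7/22 = 1.577 s.
From T = 2π√(L/g), g = 4π²L/T² = 4π² × 0.719/1.577² = 11.4 m/s².

11.4 m/s²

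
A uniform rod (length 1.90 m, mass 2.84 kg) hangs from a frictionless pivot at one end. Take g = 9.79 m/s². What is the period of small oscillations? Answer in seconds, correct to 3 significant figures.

For a physical pendulum T = 2π√(I/(mgd)), with d = 0.9500 m from pivot to centre of mass.
I_cm = mL²/12 = 2.84 × 1.90²/12 = 0.8544 kg·m²; I = I_cm + md² = 0.8544 + 2.84 × 0.9500² = 3.417 kg·m².
T = 2π√(3.417/(2.84 × 9.79 × 0.9500)) = 2.26 s.

2.26 s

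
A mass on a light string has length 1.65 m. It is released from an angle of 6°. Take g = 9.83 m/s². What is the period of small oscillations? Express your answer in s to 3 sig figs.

T = 2π√(L/g) = 2π√(1.65/9.83) = 2π × 0.4097 = 2.57 s.

2.57 s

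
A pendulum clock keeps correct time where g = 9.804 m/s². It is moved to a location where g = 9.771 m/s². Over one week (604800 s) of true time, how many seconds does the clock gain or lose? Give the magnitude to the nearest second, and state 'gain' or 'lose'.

The clock's period scales as T ∝ 1/√g, so T'/T = √(9.804/9.771) = 1.00169.
In 604800 s of true time the clock registers 604800/1.00169 = 603781.3 s, so it loses 1019 s.

lose 1019 s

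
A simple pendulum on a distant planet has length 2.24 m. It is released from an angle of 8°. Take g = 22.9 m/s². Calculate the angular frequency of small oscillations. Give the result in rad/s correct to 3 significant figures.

3.20 rad/s

ω = √(g/L) = √(22.9/2.24) = 3.20 rad/s.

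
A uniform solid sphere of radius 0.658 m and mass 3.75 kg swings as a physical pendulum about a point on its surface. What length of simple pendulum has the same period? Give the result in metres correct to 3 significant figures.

0.921 m

The equivalent simple-pendulum length is L_eq = I/(md), where I is about the pivot and d = 0.6580 m.
I_cm = (2/5)mR² = 0.6494 kg·m², so I = I_cm + md² = 0.6494 + 1.624 = 2.273 kg·m².
L_eq = 2.273/(3.75 × 0.6580) = 0.921 m.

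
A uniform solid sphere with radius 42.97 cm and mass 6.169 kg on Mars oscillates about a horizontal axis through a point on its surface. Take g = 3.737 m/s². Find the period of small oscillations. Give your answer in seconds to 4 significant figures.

2.521 s

I_cm = (2/5)mr² = 0.45562 kg·m². The pivot is at distance d = 0.4297 m from the centre of mass.
By the parallel-axis theorem, I = I_cm + md² = 0.45562 + 1.1391 = 1.5947 kg·m².
T = 2π√(I/(mgd)) = 2π√(1.5947/(6.169 × 3.737 × 0.4297)) = 2.521 s.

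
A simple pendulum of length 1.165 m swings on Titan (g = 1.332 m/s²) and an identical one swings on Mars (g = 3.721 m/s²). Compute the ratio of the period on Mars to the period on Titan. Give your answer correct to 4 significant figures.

0.5983

T ∝ 1/√g, so T₂/T₁ = √(g₁/g₂) = √(1.332/3.721) = 0.5983.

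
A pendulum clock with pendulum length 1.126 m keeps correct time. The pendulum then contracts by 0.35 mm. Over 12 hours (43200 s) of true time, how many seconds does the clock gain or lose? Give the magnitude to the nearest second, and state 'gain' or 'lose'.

T ∝ √L, so T'/T = √(1.12565/1.126) = 0.999845.
In 43200 s of true time the clock registers 43200/0.999845 = 43206.7 s, so it gains 7 s.

gain 7 s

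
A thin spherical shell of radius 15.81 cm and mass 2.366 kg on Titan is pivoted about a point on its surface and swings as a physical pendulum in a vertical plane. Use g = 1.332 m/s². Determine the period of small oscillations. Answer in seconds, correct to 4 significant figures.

2.795 s

I_cm = (2/3)mr² = 0.039426 kg·m². The pivot is at distance d = 0.1581 m from the centre of mass.
By the parallel-axis theorem, I = I_cm + md² = 0.039426 + 0.059140 = 0.098566 kg·m².
T = 2π√(I/(mgd)) = 2π√(0.098566/(2.366 × 1.332 × 0.1581)) = 2.795 s.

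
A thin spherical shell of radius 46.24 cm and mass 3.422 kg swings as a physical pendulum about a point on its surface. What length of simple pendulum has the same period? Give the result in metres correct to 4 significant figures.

The equivalent simple-pendulum length is L_eq = I/(md), where I is about the pivot and d = 0.46240 m.
I_cm = (2/3)mR² = 0.48778 kg·m², so I = I_cm + md² = 0.48778 + 0.73167 = 1.2195 kg·m².
L_eq = 1.2195/(3.422 × 0.46240) = 0.7707 m.

0.7707 m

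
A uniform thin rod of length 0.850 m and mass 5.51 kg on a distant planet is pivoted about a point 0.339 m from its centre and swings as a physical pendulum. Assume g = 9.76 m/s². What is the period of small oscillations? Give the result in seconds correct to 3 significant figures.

For a physical pendulum T = 2π√(I/(mgd)), with d = 0.3390 m from pivot to centre of mass.
I_cm = mL²/12 = 5.51 × 0.850²/12 = 0.3317 kg·m²; I = I_cm + md² = 0.3317 + 5.51 × 0.3390² = 0.9650 kg·m².
T = 2π√(0.9650/(5.51 × 9.76 × 0.3390)) = 1.45 s.

1.45 s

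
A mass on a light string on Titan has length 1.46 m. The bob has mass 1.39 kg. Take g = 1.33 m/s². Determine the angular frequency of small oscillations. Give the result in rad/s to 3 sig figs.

0.954 rad/s

ω = √(g/L) = √(1.33/1.46) = 0.954 rad/s.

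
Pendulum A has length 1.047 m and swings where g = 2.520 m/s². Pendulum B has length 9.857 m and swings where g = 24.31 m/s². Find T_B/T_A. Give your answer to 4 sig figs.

T = 2π√(L/g), so T_B/T_A = √((L_B/g_B)/(L_A/g_A)) = √((9.857/24.31)/(1.047/2.520)) = 0.9879.

0.9879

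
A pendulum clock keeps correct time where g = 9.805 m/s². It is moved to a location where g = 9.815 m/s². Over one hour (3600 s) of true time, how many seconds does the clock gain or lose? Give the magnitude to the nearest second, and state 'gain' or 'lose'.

gain 2 s

The clock's period scales as T ∝ 1/√g, so T'/T = √(9.805/9.815) = 0.999490.
In 3600 s of true time the clock registers 3600/0.999490 = 3601.8 s, so it gains 2 s.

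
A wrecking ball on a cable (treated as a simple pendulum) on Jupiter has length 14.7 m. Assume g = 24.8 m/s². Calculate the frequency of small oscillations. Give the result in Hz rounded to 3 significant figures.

T = 2π√(L/g) = 2π√(14.7/24.8) = 4.837 s, so f = 1/T = 0.207 Hz.

0.207 Hz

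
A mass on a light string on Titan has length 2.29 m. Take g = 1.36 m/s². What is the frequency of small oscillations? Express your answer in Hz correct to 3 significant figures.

0.123 Hz

T = 2π√(L/g) = 2π√(2.29/1.36) = 8.153 s, so f = 1/T = 0.123 Hz.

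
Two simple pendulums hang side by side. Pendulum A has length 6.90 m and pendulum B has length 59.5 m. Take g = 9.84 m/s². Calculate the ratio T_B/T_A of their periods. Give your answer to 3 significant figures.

2.94

T ∝ √L, so T_B/T_A = √(L_B/L_A) = √(59.5/6.90) = 2.94.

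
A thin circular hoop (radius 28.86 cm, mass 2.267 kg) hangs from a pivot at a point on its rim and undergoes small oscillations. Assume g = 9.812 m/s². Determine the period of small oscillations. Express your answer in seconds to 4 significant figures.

1.524 s

I_cm = mr² = 0.18882 kg·m². The pivot is at distance d = 0.2886 m from the centre of mass.
By the parallel-axis theorem, I = I_cm + md² = 0.18882 + 0.18882 = 0.37764 kg·m².
T = 2π√(I/(mgd)) = 2π√(0.37764/(2.267 × 9.812 × 0.2886)) = 1.524 s.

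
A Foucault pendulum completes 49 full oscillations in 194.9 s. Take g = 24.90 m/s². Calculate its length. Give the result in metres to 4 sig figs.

T = 194.9/49 = 3.9776 s.
From T = 2π√(L/g), L = gT²/(4π²) = 24.90 × 3.9776²/(4π²) = 9.979 m.

9.979 m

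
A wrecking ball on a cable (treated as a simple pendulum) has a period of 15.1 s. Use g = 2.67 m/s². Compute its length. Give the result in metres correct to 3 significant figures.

15.4 m

From T = 2π√(L/g), L = gT²/(4π²) = 2.67 × 15.10²/(4π²) = 15.4 m.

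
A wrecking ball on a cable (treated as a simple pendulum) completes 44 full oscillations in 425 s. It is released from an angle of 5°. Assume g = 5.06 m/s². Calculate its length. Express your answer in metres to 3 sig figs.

T = 425/44 = 9.659 s.
From T = 2π√(L/g), L = gT²/(4π²) = 5.06 × 9.659²/(4π²) = 12.0 m.

12.0 m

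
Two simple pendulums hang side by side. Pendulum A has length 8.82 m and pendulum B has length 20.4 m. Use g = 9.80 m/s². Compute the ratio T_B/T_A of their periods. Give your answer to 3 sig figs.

T ∝ √L, so T_B/T_A = √(L_B/L_A) = √(20.4/8.82) = 1.52.

1.52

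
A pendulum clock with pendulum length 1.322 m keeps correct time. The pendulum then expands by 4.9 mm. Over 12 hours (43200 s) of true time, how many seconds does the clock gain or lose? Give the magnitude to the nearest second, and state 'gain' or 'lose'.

T ∝ √L, so T'/T = √(1.32690/1.322) = 1.00185.
In 43200 s of true time the clock registers 43200/1.00185 = 43120.2 s, so it loses 80 s.

lose 80 s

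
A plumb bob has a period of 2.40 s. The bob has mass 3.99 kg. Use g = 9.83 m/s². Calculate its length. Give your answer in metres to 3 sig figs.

From T = 2π√(L/g), L = gT²/(4π²) = 9.83 × 2.400²/(4π²) = 1.43 m.

1.43 m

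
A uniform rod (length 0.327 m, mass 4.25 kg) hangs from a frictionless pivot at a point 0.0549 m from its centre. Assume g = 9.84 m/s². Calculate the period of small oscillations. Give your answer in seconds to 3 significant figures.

For a physical pendulum T = 2π√(I/(mgd)), with d = 0.05490 m from pivot to centre of mass.
I_cm = mL²/12 = 4.25 × 0.327²/12 = 0.03787 kg·m²; I = I_cm + md² = 0.03787 + 4.25 × 0.05490² = 0.05068 kg·m².
T = 2π√(0.05068/(4.25 × 9.84 × 0.05490)) = 0.934 s.

0.934 s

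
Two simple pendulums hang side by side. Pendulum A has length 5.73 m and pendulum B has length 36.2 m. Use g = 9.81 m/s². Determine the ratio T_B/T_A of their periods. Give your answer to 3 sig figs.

T ∝ √L, so T_B/T_A = √(L_B/L_A) = √(36.2/5.73) = 2.51.

2.51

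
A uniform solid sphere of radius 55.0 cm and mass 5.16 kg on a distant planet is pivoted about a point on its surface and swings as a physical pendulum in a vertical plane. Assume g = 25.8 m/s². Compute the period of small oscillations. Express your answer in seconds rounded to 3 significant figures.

1.09 s

I_cm = (2/5)mr² = 0.6244 kg·m². The pivot is at distance d = 0.550 m from the centre of mass.
By the parallel-axis theorem, I = I_cm + md² = 0.6244 + 1.561 = 2.185 kg·m².
T = 2π√(I/(mgd)) = 2π√(2.185/(5.16 × 25.8 × 0.550)) = 1.09 s.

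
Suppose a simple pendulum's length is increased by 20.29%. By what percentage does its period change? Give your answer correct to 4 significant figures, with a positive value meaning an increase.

9.677%

T ∝ √L, so T'/T = √(1.2029) = 1.0968.
Percentage change in T = (1.0968 − 1) × 100% = 9.677%.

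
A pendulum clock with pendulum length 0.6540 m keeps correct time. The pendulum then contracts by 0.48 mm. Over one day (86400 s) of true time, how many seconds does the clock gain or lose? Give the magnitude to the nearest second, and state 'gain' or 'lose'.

T ∝ √L, so T'/T = √(0.65352/0.6540) = 0.999633.
In 86400 s of true time the clock registers 86400/0.999633 = 86431.7 s, so it gains 32 s.

gain 32 s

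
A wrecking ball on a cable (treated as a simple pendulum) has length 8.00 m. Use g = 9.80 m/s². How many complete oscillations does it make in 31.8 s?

T = 2π√(L/g) = 2π√(8.00/9.80) = 5.677 s.
Number of complete oscillations = ⌊31.8/5.677⌋ = ⌊5.602⌋ = 5.

5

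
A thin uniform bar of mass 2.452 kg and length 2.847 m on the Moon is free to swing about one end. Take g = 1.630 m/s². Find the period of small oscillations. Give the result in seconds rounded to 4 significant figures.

6.780 s

For a physical pendulum T = 2π√(I/(mgd)), with d = 1.4235 m from pivot to centre of mass.
I_cm = mL²/12 = 2.452 × 2.847²/12 = 1.6562 kg·m²; I = I_cm + md² = 1.6562 + 2.452 × 1.4235² = 6.6248 kg·m².
T = 2π√(6.6248/(2.452 × 1.630 × 1.4235)) = 6.780 s.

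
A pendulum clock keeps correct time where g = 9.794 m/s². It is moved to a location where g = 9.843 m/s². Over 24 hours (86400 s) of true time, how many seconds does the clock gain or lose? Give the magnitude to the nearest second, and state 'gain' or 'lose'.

gain 216 s

The clock's period scales as T ∝ 1/√g, so T'/T = √(9.794/9.843) = 0.997508.
In 86400 s of true time the clock registers 86400/0.997508 = 86615.9 s, so it gains 216 s.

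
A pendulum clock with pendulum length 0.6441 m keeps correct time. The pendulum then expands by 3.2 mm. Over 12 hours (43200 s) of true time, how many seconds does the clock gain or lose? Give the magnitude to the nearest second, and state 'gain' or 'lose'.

lose 107 s

T ∝ √L, so T'/T = √(0.64730/0.6441) = 1.00248.
In 43200 s of true time the clock registers 43200/1.00248 = 43093.1 s, so it loses 107 s.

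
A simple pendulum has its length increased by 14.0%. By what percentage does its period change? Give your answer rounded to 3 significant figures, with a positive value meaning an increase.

6.77%

T ∝ √L, so T'/T = √(1.140) = 1.068.
Percentage change in T = (1.068 − 1) × 100% = 6.77%.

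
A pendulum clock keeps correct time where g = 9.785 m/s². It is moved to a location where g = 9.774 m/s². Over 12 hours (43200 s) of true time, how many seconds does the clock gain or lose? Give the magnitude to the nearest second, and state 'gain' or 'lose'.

lose 24 s

The clock's period scales as T ∝ 1/√g, so T'/T = √(9.785/9.774) = 1.00056.
In 43200 s of true time the clock registers 43200/1.00056 = 43175.7 s, so it loses 24 s.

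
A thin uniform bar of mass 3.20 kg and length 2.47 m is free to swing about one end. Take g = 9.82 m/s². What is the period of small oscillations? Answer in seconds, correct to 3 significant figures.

For a physical pendulum T = 2π√(I/(mgd)), with d = 1.235 m from pivot to centre of mass.
I_cm = mL²/12 = 3.20 × 2.47²/12 = 1.627 kg·m²; I = I_cm + md² = 1.627 + 3.20 × 1.235² = 6.508 kg·m².
T = 2π√(6.508/(3.20 × 9.82 × 1.235)) = 2.57 s.

2.57 s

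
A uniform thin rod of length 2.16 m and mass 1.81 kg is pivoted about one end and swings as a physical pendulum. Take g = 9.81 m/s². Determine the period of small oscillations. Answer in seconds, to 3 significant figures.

For a physical pendulum T = 2π√(I/(mgd)), with d = 1.080 m from pivot to centre of mass.
I_cm = mL²/12 = 1.81 × 2.16²/12 = 0.7037 kg·m²; I = I_cm + md² = 0.7037 + 1.81 × 1.080² = 2.815 kg·m².
T = 2π√(2.815/(1.81 × 9.81 × 1.080)) = 2.41 s.

2.41 s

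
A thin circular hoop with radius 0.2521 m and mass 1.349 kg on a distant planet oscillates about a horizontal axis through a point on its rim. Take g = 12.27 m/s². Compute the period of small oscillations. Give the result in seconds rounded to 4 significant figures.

I_cm = mr² = 0.085735 kg·m². The pivot is at distance d = 0.2521 m from the centre of mass.
By the parallel-axis theorem, I = I_cm + md² = 0.085735 + 0.085735 = 0.17147 kg·m².
T = 2π√(I/(mgd)) = 2π√(0.17147/(1.349 × 12.27 × 0.2521)) = 1.274 s.

1.274 s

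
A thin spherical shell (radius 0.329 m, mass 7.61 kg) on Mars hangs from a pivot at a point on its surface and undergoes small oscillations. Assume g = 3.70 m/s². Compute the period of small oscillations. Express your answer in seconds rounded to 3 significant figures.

2.42 s

I_cm = (2/3)mr² = 0.5491 kg·m². The pivot is at distance d = 0.329 m from the centre of mass.
By the parallel-axis theorem, I = I_cm + md² = 0.5491 + 0.8237 = 1.373 kg·m².
T = 2π√(I/(mgd)) = 2π√(1.373/(7.61 × 3.70 × 0.329)) = 2.42 s.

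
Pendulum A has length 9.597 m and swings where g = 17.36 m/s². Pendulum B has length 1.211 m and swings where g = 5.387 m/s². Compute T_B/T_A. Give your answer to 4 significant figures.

0.6377

T = 2π√(L/g), so T_B/T_A = √((L_B/g_B)/(L_A/g_A)) = √((1.211/5.387)/(9.597/17.36)) = 0.6377.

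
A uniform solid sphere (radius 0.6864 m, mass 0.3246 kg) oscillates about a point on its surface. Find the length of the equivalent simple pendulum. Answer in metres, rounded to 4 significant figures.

The equivalent simple-pendulum length is L_eq = I/(md), where I is about the pivot and d = 0.68640 m.
I_cm = (2/5)mR² = 0.061173 kg·m², so I = I_cm + md² = 0.061173 + 0.15293 = 0.21411 kg·m².
L_eq = 0.21411/(0.3246 × 0.68640) = 0.9610 m.

0.9610 m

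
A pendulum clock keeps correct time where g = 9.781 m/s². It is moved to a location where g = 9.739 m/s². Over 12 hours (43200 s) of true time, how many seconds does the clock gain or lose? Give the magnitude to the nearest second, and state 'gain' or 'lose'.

lose 93 s

The clock's period scales as T ∝ 1/√g, so T'/T = √(9.781/9.739) = 1.00215.
In 43200 s of true time the clock registers 43200/1.00215 = 43107.1 s, so it loses 93 s.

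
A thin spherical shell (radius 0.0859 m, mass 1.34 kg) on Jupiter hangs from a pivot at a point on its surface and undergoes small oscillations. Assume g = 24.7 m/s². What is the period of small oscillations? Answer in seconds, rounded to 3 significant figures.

I_cm = (2/3)mr² = 0.006592 kg·m². The pivot is at distance d = 0.0859 m from the centre of mass.
By the parallel-axis theorem, I = I_cm + md² = 0.006592 + 0.009888 = 0.01648 kg·m².
T = 2π√(I/(mgd)) = 2π√(0.01648/(1.34 × 24.7 × 0.0859)) = 0.478 s.

0.478 s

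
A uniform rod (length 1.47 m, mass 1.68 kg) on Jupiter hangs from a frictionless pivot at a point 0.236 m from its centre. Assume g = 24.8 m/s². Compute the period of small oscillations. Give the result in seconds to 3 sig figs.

1.26 s

For a physical pendulum T = 2π√(I/(mgd)), with d = 0.2360 m from pivot to centre of mass.
I_cm = mL²/12 = 1.68 × 1.47²/12 = 0.3025 kg·m²; I = I_cm + md² = 0.3025 + 1.68 × 0.2360² = 0.3961 kg·m².
T = 2π√(0.3961/(1.68 × 24.8 × 0.2360)) = 1.26 s.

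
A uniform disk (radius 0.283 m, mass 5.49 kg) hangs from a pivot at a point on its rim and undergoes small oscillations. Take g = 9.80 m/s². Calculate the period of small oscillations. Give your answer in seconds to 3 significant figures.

I_cm = ½mr² = 0.2198 kg·m². The pivot is at distance d = 0.283 m from the centre of mass.
By the parallel-axis theorem, I = I_cm + md² = 0.2198 + 0.4397 = 0.6595 kg·m².
T = 2π√(I/(mgd)) = 2π√(0.6595/(5.49 × 9.80 × 0.283)) = 1.31 s.

1.31 s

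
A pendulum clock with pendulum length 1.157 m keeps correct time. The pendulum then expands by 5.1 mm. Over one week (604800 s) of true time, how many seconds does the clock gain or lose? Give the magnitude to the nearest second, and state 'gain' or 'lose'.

T ∝ √L, so T'/T = √(1.16210/1.157) = 1.00220.
In 604800 s of true time the clock registers 604800/1.00220 = 603471.4 s, so it loses 1329 s.

lose 1329 s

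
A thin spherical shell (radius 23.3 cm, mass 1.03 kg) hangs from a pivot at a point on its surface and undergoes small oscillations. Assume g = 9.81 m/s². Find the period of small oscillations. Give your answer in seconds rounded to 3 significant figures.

1.25 s

I_cm = (2/3)mr² = 0.03728 kg·m². The pivot is at distance d = 0.233 m from the centre of mass.
By the parallel-axis theorem, I = I_cm + md² = 0.03728 + 0.05592 = 0.09320 kg·m².
T = 2π√(I/(mgd)) = 2π√(0.09320/(1.03 × 9.81 × 0.233)) = 1.25 s.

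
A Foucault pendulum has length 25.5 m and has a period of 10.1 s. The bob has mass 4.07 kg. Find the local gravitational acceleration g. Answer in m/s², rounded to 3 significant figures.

9.87 m/s²

From T = 2π√(L/g), g = 4π²L/T² = 4π² × 25.5/10.10² = 9.87 m/s².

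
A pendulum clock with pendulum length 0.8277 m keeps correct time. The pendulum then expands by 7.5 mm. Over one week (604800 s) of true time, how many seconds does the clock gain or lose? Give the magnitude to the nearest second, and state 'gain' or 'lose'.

lose 2722 s

T ∝ √L, so T'/T = √(0.83520/0.8277) = 1.00452.
In 604800 s of true time the clock registers 604800/1.00452 = 602078.4 s, so it loses 2722 s.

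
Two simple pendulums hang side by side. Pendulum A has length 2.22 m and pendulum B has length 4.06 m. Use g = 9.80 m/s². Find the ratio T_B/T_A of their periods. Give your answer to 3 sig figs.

T ∝ √L, so T_B/T_A = √(L_B/L_A) = √(4.06/2.22) = 1.35.

1.35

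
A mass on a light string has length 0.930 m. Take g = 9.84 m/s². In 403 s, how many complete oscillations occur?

208

T = 2π√(L/g) = 2π√(0.930/9.84) = 1.932 s.
Number of complete oscillations = ⌊403/1.932⌋ = ⌊208.6⌋ = 208.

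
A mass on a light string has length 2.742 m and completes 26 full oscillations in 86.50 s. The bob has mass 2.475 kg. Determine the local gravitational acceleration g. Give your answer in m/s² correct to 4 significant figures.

T = 86.50/26 = 3.3269 s.
From T = 2π√(L/g), g = 4π²L/T² = 4π² × 2.742/3.3269² = 9.780 m/s².

9.780 m/s²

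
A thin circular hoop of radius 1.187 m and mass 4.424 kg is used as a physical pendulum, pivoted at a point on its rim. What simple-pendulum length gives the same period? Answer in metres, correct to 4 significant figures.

2.374 m

The equivalent simple-pendulum length is L_eq = I/(md), where I is about the pivot and d = 1.1870 m.
I_cm = mR² = 6.2333 kg·m², so I = I_cm + md² = 6.2333 + 6.2333 = 12.467 kg·m².
L_eq = 12.467/(4.424 × 1.1870) = 2.374 m.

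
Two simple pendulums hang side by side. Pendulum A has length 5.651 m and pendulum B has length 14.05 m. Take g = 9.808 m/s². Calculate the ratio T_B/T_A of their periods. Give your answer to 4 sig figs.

1.577

T ∝ √L, so T_B/T_A = √(L_B/L_A) = √(14.05/5.651) = 1.577.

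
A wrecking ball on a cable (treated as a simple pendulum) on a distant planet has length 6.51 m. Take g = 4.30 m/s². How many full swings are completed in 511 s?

T = 2π√(L/g) = 2π√(6.51/4.30) = 7.731 s.
Number of complete oscillations = ⌊511/7.731⌋ = ⌊66.10⌋ = 66.

66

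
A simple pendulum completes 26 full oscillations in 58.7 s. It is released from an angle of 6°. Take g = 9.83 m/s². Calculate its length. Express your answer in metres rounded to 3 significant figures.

T = 58.7/26 = 2.258 s.
From T = 2π√(L/g), L = gT²/(4π²) = 9.83 × 2.258²/(4π²) = 1.27 m.

1.27 m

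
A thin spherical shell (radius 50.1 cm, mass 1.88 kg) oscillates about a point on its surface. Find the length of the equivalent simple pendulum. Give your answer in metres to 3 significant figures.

0.835 m

The equivalent simple-pendulum length is L_eq = I/(md), where I is about the pivot and d = 0.5010 m.
I_cm = (2/3)mR² = 0.3146 kg·m², so I = I_cm + md² = 0.3146 + 0.4719 = 0.7865 kg·m².
L_eq = 0.7865/(1.88 × 0.5010) = 0.835 m.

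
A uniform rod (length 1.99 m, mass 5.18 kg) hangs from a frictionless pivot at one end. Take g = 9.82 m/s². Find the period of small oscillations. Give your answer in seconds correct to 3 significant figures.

For a physical pendulum T = 2π√(I/(mgd)), with d = 0.9950 m from pivot to centre of mass.
I_cm = mL²/12 = 5.18 × 1.99²/12 = 1.709 kg·m²; I = I_cm + md² = 1.709 + 5.18 × 0.9950² = 6.838 kg·m².
T = 2π√(6.838/(5.18 × 9.82 × 0.9950)) = 2.31 s.

2.31 s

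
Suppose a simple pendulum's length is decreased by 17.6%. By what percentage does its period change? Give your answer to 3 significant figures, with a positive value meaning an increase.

-9.23%

T ∝ √L, so T'/T = √(0.8240) = 0.9077.
Percentage change in T = (0.9077 − 1) × 100% = -9.23%.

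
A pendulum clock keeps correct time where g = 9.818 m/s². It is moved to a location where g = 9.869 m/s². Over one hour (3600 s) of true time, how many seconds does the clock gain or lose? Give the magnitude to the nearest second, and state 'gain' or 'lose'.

gain 9 s

The clock's period scales as T ∝ 1/√g, so T'/T = √(9.818/9.869) = 0.997413.
In 3600 s of true time the clock registers 3600/0.997413 = 3609.3 s, so it gains 9 s.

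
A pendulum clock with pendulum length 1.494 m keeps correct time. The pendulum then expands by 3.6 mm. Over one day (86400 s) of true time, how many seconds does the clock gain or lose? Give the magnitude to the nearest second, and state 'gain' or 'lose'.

T ∝ √L, so T'/T = √(1.49760/1.494) = 1.00120.
In 86400 s of true time the clock registers 86400/1.00120 = 86296.1 s, so it loses 104 s.

lose 104 s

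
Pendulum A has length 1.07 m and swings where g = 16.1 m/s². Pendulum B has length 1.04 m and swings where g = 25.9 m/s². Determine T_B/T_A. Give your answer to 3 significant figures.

0.777

T = 2π√(L/g), so T_B/T_A = √((L_B/g_B)/(L_A/g_A)) = √((1.04/25.9)/(1.07/16.1)) = 0.777.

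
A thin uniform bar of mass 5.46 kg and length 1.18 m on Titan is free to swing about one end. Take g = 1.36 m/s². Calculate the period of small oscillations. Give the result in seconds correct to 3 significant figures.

4.78 s

For a physical pendulum T = 2π√(I/(mgd)), with d = 0.5900 m from pivot to centre of mass.
I_cm = mL²/12 = 5.46 × 1.18²/12 = 0.6335 kg·m²; I = I_cm + md² = 0.6335 + 5.46 × 0.5900² = 2.534 kg·m².
T = 2π√(2.534/(5.46 × 1.36 × 0.5900)) = 4.78 s.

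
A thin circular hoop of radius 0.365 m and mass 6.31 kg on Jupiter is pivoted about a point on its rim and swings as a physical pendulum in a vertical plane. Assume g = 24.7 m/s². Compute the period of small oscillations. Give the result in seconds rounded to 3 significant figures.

1.08 s

I_cm = mr² = 0.8406 kg·m². The pivot is at distance d = 0.365 m from the centre of mass.
By the parallel-axis theorem, I = I_cm + md² = 0.8406 + 0.8406 = 1.681 kg·m².
T = 2π√(I/(mgd)) = 2π√(1.681/(6.31 × 24.7 × 0.365)) = 1.08 s.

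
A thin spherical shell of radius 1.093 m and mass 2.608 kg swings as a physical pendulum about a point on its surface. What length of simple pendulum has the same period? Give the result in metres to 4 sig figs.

The equivalent simple-pendulum length is L_eq = I/(md), where I is about the pivot and d = 1.0930 m.
I_cm = (2/3)mR² = 2.0771 kg·m², so I = I_cm + md² = 2.0771 + 3.1156 = 5.1927 kg·m².
L_eq = 5.1927/(2.608 × 1.0930) = 1.822 m.

1.822 m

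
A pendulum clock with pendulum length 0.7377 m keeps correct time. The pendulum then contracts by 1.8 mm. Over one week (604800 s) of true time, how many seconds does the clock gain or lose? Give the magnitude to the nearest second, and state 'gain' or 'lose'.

gain 739 s

T ∝ √L, so T'/T = √(0.73590/0.7377) = 0.998779.
In 604800 s of true time the clock registers 604800/0.998779 = 605539.2 s, so it gains 739 s.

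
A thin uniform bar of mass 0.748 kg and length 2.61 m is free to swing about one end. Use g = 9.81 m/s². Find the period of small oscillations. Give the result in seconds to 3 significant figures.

For a physical pendulum T = 2π√(I/(mgd)), with d = 1.305 m from pivot to centre of mass.
I_cm = mL²/12 = 0.748 × 2.61²/12 = 0.4246 kg·m²; I = I_cm + md² = 0.4246 + 0.748 × 1.305² = 1.698 kg·m².
T = 2π√(1.698/(0.748 × 9.81 × 1.305)) = 2.65 s.

2.65 s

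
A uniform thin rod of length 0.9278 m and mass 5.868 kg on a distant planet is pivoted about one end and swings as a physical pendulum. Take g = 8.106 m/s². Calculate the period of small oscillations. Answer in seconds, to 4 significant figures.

1.736 s

For a physical pendulum T = 2π√(I/(mgd)), with d = 0.46390 m from pivot to centre of mass.
I_cm = mL²/12 = 5.868 × 0.9278²/12 = 0.42094 kg·m²; I = I_cm + md² = 0.42094 + 5.868 × 0.46390² = 1.6837 kg·m².
T = 2π√(1.6837/(5.868 × 8.106 × 0.46390)) = 1.736 s.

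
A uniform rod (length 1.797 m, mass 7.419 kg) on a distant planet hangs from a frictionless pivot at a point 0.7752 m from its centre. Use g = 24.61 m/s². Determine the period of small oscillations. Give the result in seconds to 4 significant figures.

1.342 s

For a physical pendulum T = 2π√(I/(mgd)), with d = 0.77520 m from pivot to centre of mass.
I_cm = mL²/12 = 7.419 × 1.797²/12 = 1.9965 kg·m²; I = I_cm + md² = 1.9965 + 7.419 × 0.77520² = 6.4548 kg·m².
T = 2π√(6.4548/(7.419 × 24.61 × 0.77520)) = 1.342 s.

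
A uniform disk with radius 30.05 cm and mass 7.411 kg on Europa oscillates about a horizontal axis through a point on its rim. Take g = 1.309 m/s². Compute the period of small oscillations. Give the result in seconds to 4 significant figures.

3.687 s

I_cm = ½mr² = 0.33461 kg·m². The pivot is at distance d = 0.3005 m from the centre of mass.
By the parallel-axis theorem, I = I_cm + md² = 0.33461 + 0.66922 = 1.0038 kg·m².
T = 2π√(I/(mgd)) = 2π√(1.0038/(7.411 × 1.309 × 0.3005)) = 3.687 s.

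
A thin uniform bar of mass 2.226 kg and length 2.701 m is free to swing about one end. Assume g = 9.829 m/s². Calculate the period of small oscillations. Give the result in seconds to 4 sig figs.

2.689 s

For a physical pendulum T = 2π√(I/(mgd)), with d = 1.3505 m from pivot to centre of mass.
I_cm = mL²/12 = 2.226 × 2.701²/12 = 1.3533 kg·m²; I = I_cm + md² = 1.3533 + 2.226 × 1.3505² = 5.4132 kg·m².
T = 2π√(5.4132/(2.226 × 9.829 × 1.3505)) = 2.689 s.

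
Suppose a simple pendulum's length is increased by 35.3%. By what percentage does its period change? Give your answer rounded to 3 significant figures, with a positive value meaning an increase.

16.3%

T ∝ √L, so T'/T = √(1.353) = 1.163.
Percentage change in T = (1.163 − 1) × 100% = 16.3%.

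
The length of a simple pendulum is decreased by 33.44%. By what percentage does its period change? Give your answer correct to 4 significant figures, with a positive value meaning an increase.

-18.42%

T ∝ √L, so T'/T = √(0.66560) = 0.81584.
Percentage change in T = (0.81584 − 1) × 100% = -18.42%.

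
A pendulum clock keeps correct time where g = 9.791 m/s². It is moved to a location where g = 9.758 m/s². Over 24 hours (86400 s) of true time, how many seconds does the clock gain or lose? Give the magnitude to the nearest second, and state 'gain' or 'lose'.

lose 146 s

The clock's period scales as T ∝ 1/√g, so T'/T = √(9.791/9.758) = 1.00169.
In 86400 s of true time the clock registers 86400/1.00169 = 86254.3 s, so it loses 146 s.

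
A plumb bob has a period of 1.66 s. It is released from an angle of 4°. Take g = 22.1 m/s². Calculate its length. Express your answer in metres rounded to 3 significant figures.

1.54 m

From T = 2π√(L/g), L = gT²/(4π²) = 22.1 × 1.660²/(4π²) = 1.54 m.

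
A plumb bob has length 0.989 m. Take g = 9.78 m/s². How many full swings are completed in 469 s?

T = 2π√(L/g) = 2π√(0.989/9.78) = 1.998 s.
Number of complete oscillations = ⌊469/1.998⌋ = ⌊234.7⌋ = 234.

234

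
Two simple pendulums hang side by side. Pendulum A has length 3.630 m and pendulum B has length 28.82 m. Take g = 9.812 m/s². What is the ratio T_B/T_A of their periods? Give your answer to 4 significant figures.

T ∝ √L, so T_B/T_A = √(L_B/L_A) = √(28.82/3.630) = 2.818.

2.818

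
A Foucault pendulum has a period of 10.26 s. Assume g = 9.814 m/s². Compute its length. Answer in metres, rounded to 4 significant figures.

26.17 m

From T = 2π√(L/g), L = gT²/(4π²) = 9.814 × 10.260²/(4π²) = 26.17 m.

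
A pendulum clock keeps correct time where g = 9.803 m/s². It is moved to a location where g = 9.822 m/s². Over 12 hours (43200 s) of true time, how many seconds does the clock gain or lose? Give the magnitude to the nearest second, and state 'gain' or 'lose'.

gain 42 s

The clock's period scales as T ∝ 1/√g, so T'/T = √(9.803/9.822) = 0.999032.
In 43200 s of true time the clock registers 43200/0.999032 = 43241.8 s, so it gains 42 s.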